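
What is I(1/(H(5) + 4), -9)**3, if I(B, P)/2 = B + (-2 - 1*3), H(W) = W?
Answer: -681472/729 ≈ -934.80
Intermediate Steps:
I(B, P) = -10 + 2*B (I(B, P) = 2*(B + (-2 - 1*3)) = 2*(B + (-2 - 3)) = 2*(B - 5) = 2*(-5 + B) = -10 + 2*B)
I(1/(H(5) + 4), -9)**3 = (-10 + 2/(5 + 4))**3 = (-10 + 2/9)**3 = (-88/9)**3 = -681472/729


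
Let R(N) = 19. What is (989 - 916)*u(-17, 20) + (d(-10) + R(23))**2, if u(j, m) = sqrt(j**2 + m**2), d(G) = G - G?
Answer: 361 + 73*sqrt(689) ≈ 2277.2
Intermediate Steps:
d(G) = 0
(989 - 916)*u(-17, 20) + (d(-10) + R(23))**2 = (989 - 916)*sqrt((-17)**2 + 20**2) + (0 + 19)**2 = 73*sqrt(289 + 400) + 19**2 = 73*sqrt(689) + 361 = 361 + 73*sqrt(689)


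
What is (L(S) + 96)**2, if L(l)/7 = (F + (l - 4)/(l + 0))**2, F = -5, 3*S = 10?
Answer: 50865424/625 ≈ 81385.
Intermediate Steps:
S = 10/3 (S = (1/3)*10 = 10/3 ≈ 3.3333)
L(l) = 7*(-5 + (-4 + l)/l)**2 (L(l) = 7*(-5 + (l - 4)/(l + 0))**2 = 7*(-5 + (-4 + l)/l)**2)
(L(S) + 96)**2 = (112*(1 + 10/3)**2/(10/3)**2 + 96)**2 = (112*(9/100)*(13/3)**2 + 96)**2 = (112*(9/100)*(169/9) + 96)**2 = (4732/25 + 96)**2 = (7132/25)**2 = 50865424/625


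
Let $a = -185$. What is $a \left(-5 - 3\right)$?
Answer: $1480$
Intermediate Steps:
$a \left(-5 - 3\right) = - 185 \left(-5 - 3\right) = \left(-185\right) \left(-8\right) = 1480$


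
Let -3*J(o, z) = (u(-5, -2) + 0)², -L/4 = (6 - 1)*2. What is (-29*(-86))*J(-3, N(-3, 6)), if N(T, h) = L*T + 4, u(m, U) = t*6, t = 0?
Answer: 0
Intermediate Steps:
L = -40 (L = -4*(6 - 1)*2 = -20*2 = -4*10 = -40)
u(m, U) = 0 (u(m, U) = 0*6 = 0)
N(T, h) = 4 - 40*T (N(T, h) = -40*T + 4 = 4 - 40*T)
J(o, z) = 0 (J(o, z) = -(0 + 0)²/3 = -⅓*0² = -⅓*0 = 0)
(-29*(-86))*J(-3, N(-3, 6)) = -29*(-86)*0 = 2494*0 = 0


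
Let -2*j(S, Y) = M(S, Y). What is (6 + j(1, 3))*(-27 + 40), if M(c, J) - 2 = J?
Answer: 91/2 ≈ 45.500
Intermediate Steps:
M(c, J) = 2 + J
j(S, Y) = -1 - Y/2 (j(S, Y) = -(2 + Y)/2 = -1 - Y/2)
(6 + j(1, 3))*(-27 + 40) = (6 + (-1 - ½*3))*(-27 + 40) = (6 + (-1 - 3/2))*13 = (6 - 5/2)*13 = (7/2)*13 = 91/2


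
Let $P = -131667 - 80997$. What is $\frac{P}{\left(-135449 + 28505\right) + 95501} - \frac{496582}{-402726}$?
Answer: $\frac{45663854945}{2304196809} \approx 19.818$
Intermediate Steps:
$P = -212664$
$\frac{P}{\left(-135449 + 28505\right) + 95501} - \frac{496582}{-402726} = - \frac{212664}{\left(-135449 + 28505\right) + 95501} - \frac{496582}{-402726} = - \frac{212664}{-106944 + 95501} - - \frac{248291}{201363} = - \frac{212664}{-11443} + \frac{248291}{201363} = \left(-212664\right) \left(- \frac{1}{11443}\right) + \frac{248291}{201363} = \frac{212664}{11443} + \frac{248291}{201363} = \frac{45663854945}{2304196809}$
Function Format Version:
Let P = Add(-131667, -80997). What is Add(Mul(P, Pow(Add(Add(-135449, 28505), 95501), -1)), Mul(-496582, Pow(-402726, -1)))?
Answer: Rational(45663854945, 2304196809) ≈ 19.818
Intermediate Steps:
P = -212664
Add(Mul(P, Pow(Add(Add(-135449, 28505), 95501), -1)), Mul(-496582, Pow(-402726, -1))) = Add(Mul(-212664, Pow(Add(Add(-135449, 28505), 95501), -1)), Mul(-496582, Pow(-402726, -1))) = Add(Mul(-212664, Pow(Add(-106944, 95501), -1)), Mul(-496582, Rational(-1, 402726))) = Add(Mul(-212664, Pow(-11443, -1)), Rational(248291, 201363)) = Add(Mul(-212664, Rational(-1, 11443)), Rational(248291, 201363)) = Add(Rational(212664, 11443), Rational(248291, 201363)) = Rational(45663854945, 2304196809)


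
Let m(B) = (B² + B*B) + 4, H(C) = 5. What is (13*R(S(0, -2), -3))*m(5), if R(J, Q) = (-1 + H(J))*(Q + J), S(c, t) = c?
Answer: -8424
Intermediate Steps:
m(B) = 4 + 2*B² (m(B) = (B² + B²) + 4 = 2*B² + 4 = 4 + 2*B²)
R(J, Q) = 4*J + 4*Q (R(J, Q) = (-1 + 5)*(Q + J) = 4*(J + Q) = 4*J + 4*Q)
(13*R(S(0, -2), -3))*m(5) = (13*(4*0 + 4*(-3)))*(4 + 2*5²) = (13*(0 - 12))*(4 + 2*25) = (13*(-12))*(4 + 50) = -156*54 = -8424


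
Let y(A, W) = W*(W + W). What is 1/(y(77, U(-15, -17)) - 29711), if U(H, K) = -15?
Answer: -1/29261 ≈ -3.4175e-5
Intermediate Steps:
y(A, W) = 2*W² (y(A, W) = W*(2*W) = 2*W²)
1/(y(77, U(-15, -17)) - 29711) = 1/(2*(-15)² - 29711) = 1/(2*225 - 29711) = 1/(450 - 29711) = 1/(-29261) = -1/29261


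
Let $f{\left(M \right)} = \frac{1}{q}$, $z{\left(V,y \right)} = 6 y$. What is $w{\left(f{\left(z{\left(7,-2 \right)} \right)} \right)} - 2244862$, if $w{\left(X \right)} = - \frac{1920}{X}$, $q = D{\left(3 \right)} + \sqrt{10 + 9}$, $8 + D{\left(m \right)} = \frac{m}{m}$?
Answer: $-2231422 - 1920 \sqrt{19} \approx -2.2398 \cdot 10^{6}$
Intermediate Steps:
$D{\left(m \right)} = -7$ ($D{\left(m \right)} = -8 + \frac{m}{m} = -8 + 1 = -7$)
$q = -7 + \sqrt{19}$ ($q = -7 + \sqrt{10 + 9} = -7 + \sqrt{19} \approx -2.6411$)
$f{\left(M \right)} = \frac{1}{-7 + \sqrt{19}}$
$w{\left(f{\left(z{\left(7,-2 \right)} \right)} \right)} - 2244862 = - \frac{1920}{- \frac{7}{30} - \frac{\sqrt{19}}{30}} - 2244862 = -2244862 - \frac{1920}{- \frac{7}{30} - \frac{\sqrt{19}}{30}}$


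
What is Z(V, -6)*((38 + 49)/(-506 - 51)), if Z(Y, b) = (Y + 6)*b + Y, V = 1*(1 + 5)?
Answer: 5742/557 ≈ 10.309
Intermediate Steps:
V = 6 (V = 1*6 = 6)
Z(Y, b) = Y + b*(6 + Y) (Z(Y, b) = (6 + Y)*b + Y = b*(6 + Y) + Y = Y + b*(6 + Y))
Z(V, -6)*((38 + 49)/(-506 - 51)) = (6 + 6*(-6) + 6*(-6))*((38 + 49)/(-506 - 51)) = (6 - 36 - 36)*(87/(-557)) = -5742*(-1)/557 = -66*(-87/557) = 5742/557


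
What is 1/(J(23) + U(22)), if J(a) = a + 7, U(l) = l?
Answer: 1/52 ≈ 0.019231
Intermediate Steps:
J(a) = 7 + a
1/(J(23) + U(22)) = 1/((7 + 23) + 22) = 1/(30 + 22) = 1/52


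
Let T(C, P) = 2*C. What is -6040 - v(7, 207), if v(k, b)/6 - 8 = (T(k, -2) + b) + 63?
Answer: -7792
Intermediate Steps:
v(k, b) = 426 + 6*b + 12*k (v(k, b) = 48 + 6*((2*k + b) + 63) = 48 + 6*((b + 2*k) + 63) = 48 + 6*(63 + b + 2*k) = 48 + (378 + 6*b + 12*k) = 426 + 6*b + 12*k)
-6040 - v(7, 207) = -6040 - (426 + 6*207 + 12*7) = -6040 - (426 + 1242 + 84) = -6040 - 1*1752 = -6040 - 1752 = -7792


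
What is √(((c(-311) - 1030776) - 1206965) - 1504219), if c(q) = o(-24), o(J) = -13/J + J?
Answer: I*√538845618/12 ≈ 1934.4*I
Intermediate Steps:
o(J) = J - 13/J
c(q) = -563/24 (c(q) = -24 - 13/(-24) = -24 - 13*(-1/24) = -24 + 13/24 = -563/24)
√(((c(-311) - 1030776) - 1206965) - 1504219) = √(((-563/24 - 1030776) - 1206965) - 1504219) = √((-24739187/24 - 1206965) - 1504219) = √(-53706347/24 - 1504219) = √(-89807603/24) = I*√538845618/12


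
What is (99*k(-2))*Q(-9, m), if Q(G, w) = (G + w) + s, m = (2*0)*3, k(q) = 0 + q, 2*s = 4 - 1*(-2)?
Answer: 1188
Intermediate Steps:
s = 3 (s = (4 - 1*(-2))/2 = (4 + 2)/2 = (½)*6 = 3)
k(q) = q
m = 0 (m = 0*3 = 0)
Q(G, w) = 3 + G + w (Q(G, w) = (G + w) + 3 = 3 + G + w)
(99*k(-2))*Q(-9, m) = (99*(-2))*(3 - 9 + 0) = -198*(-6) = 1188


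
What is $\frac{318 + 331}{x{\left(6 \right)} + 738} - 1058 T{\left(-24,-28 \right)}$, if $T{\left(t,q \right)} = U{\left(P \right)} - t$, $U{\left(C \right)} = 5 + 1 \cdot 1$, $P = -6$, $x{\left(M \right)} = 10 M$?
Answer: $- \frac{25327871}{798} \approx -31739.0$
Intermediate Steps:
$U{\left(C \right)} = 6$ ($U{\left(C \right)} = 5 + 1 = 6$)
$T{\left(t,q \right)} = 6 - t$
$\frac{318 + 331}{x{\left(6 \right)} + 738} - 1058 T{\left(-24,-28 \right)} = \frac{318 + 331}{10 \cdot 6 + 738} - 1058 \left(6 - -24\right) = \frac{649}{60 + 738} - 1058 \left(6 + 24\right) = \frac{649}{798} - 31740 = - \frac{25327871}{798}$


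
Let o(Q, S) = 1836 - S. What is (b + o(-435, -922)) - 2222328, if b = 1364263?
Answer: -855307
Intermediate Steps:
(b + o(-435, -922)) - 2222328 = (1364263 + (1836 - 1*(-922))) - 2222328 = (1364263 + (1836 + 922)) - 2222328 = (1364263 + 2758) - 2222328 = 1367021 - 2222328 = -855307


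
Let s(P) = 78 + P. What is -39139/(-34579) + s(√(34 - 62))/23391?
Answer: 306065837/269612463 + 2*I*√7/23391 ≈ 1.1352 + 0.00022622*I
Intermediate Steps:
-39139/(-34579) + s(√(34 - 62))/23391 = -39139/(-34579) + (78 + √(34 - 62))/23391 = -39139*(-1/34579) + (78 + √(-28))*(1/23391) = 39139/34579 + (78 + 2*I*√7)*(1/23391) = 39139/34579 + (26/7797 + 2*I*√7/23391) = 306065837/269612463 + 2*I*√7/23391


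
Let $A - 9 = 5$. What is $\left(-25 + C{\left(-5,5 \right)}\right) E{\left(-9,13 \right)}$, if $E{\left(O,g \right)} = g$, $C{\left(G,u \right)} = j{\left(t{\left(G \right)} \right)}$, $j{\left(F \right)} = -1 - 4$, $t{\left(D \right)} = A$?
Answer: $-390$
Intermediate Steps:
$A = 14$ ($A = 9 + 5 = 14$)
$t{\left(D \right)} = 14$
$j{\left(F \right)} = -5$
$C{\left(G,u \right)} = -5$
$\left(-25 + C{\left(-5,5 \right)}\right) E{\left(-9,13 \right)} = \left(-25 - 5\right) 13 = \left(-30\right) 13 = -390$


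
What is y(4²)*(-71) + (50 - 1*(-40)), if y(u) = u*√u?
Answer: -4454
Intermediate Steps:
y(u) = u^(3/2)
y(4²)*(-71) + (50 - 1*(-40)) = (4²)^(3/2)*(-71) + (50 - 1*(-40)) = 16^(3/2)*(-71) + (50 + 40) = 64*(-71) + 90 = -4544 + 90 = -4454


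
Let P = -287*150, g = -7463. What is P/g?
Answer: 43050/7463 ≈ 5.7685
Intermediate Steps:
P = -43050
P/g = -43050/(-7463) = -43050*(-1/7463) = 43050/7463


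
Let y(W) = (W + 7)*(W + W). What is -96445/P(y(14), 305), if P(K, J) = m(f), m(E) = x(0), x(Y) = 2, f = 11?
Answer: -96445/2 ≈ -48223.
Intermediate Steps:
y(W) = 2*W*(7 + W) (y(W) = (7 + W)*(2*W) = 2*W*(7 + W))
m(E) = 2
P(K, J) = 2
-96445/P(y(14), 305) = -96445/2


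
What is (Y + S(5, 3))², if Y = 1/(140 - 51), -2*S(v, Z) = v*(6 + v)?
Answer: 23941449/31684 ≈ 755.63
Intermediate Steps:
S(v, Z) = -v*(6 + v)/2
Y = 1/89 ≈ 0.011236
(Y + S(5, 3))² = (1/89 - ½*5*(6 + 5))² = (1/89 - ½*5*11)² = (1/89 - 55/2)² = (-4893/178)² = 23941449/31684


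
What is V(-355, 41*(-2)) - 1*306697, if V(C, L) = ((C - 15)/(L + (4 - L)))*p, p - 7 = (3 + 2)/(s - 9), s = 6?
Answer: -921571/3 ≈ -3.0719e+5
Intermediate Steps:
p = 16/3 (p = 7 + (3 + 2)/(6 - 9) = 7 + 5/(-3) = 7 + 5*(-⅓) = 7 - 5/3 = 16/3 ≈ 5.3333)
V(C, L) = -20 + 4*C/3 (V(C, L) = ((C - 15)/(L + (4 - L)))*(16/3) = ((-15 + C)/4)*(16/3) = ((-15 + C)*(¼))*(16/3) = (-15/4 + C/4)*(16/3) = -20 + 4*C/3)
V(-355, 41*(-2)) - 1*306697 = (-20 + (4/3)*(-355)) - 1*306697 = (-20 - 1420/3) - 306697 = -1480/3 - 306697 = -921571/3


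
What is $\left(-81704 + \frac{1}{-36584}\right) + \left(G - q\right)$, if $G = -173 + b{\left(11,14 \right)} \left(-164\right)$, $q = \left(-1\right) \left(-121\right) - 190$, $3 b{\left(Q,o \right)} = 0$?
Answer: $- \frac{2992863873}{36584} \approx -81808.0$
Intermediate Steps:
$b{\left(Q,o \right)} = 0$ ($b{\left(Q,o \right)} = \frac{1}{3} \cdot 0 = 0$)
$q = -69$ ($q = 121 - 190 = -69$)
$G = -173$ ($G = -173 + 0 \left(-164\right) = -173 + 0 = -173$)
$\left(-81704 + \frac{1}{-36584}\right) + \left(G - q\right) = \left(-81704 + \frac{1}{-36584}\right) - 104 = \left(-81704 - \frac{1}{36584}\right) + \left(-173 + 69\right) = - \frac{2989059137}{36584} - 104 = - \frac{2992863873}{36584}$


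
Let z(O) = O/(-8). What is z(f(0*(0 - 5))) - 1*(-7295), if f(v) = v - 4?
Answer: 14591/2 ≈ 7295.5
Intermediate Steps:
f(v) = -4 + v
z(O) = -O/8 (z(O) = O*(-⅛) = -O/8)
z(f(0*(0 - 5))) - 1*(-7295) = -(-4 + 0*(0 - 5))/8 - 1*(-7295) = -(-4 + 0*(-5))/8 + 7295 = -(-4 + 0)/8 + 7295 = -⅛*(-4) + 7295 = ½ + 7295 = 14591/2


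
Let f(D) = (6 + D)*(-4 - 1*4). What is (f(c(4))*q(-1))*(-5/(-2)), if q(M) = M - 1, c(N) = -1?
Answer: 200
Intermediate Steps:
q(M) = -1 + M
f(D) = -48 - 8*D (f(D) = (6 + D)*(-4 - 4) = (6 + D)*(-8) = -48 - 8*D)
(f(c(4))*q(-1))*(-5/(-2)) = ((-48 - 8*(-1))*(-1 - 1))*(-5/(-2)) = ((-48 + 8)*(-2))*(-5*(-½)) = -40*(-2)*(5/2) = 80*(5/2) = 200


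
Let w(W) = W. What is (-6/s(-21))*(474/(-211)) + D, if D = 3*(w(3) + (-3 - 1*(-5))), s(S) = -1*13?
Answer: 38301/2743 ≈ 13.963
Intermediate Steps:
s(S) = -13
D = 15 (D = 3*(3 + (-3 - 1*(-5))) = 3*(3 + (-3 + 5)) = 3*(3 + 2) = 3*5 = 15)
(-6/s(-21))*(474/(-211)) + D = (-6/(-13))*(474/(-211)) + 15 = (-6*(-1/13))*(474*(-1/211)) + 15 = (6/13)*(-474/211) + 15 = -2844/2743 + 15 = 38301/2743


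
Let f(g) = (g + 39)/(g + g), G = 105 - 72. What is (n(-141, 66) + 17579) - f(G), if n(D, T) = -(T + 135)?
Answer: 191146/11 ≈ 17377.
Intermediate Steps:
n(D, T) = -135 - T (n(D, T) = -(135 + T) = -135 - T)
G = 33
f(g) = (39 + g)/(2*g) (f(g) = (39 + g)/((2*g)) = (39 + g)*(1/(2*g)) = (39 + g)/(2*g))
(n(-141, 66) + 17579) - f(G) = ((-135 - 1*66) + 17579) - (39 + 33)/(2*33) = ((-135 - 66) + 17579) - 72/(2*33) = (-201 + 17579) - 1*12/11 = 17378 - 12/11 = 191146/11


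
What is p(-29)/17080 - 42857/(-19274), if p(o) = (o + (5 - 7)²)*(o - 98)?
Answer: 79319251/32919992 ≈ 2.4095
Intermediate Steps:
p(o) = (-98 + o)*(4 + o) (p(o) = (o + (-2)²)*(-98 + o) = (o + 4)*(-98 + o) = (4 + o)*(-98 + o) = (-98 + o)*(4 + o))
p(-29)/17080 - 42857/(-19274) = (-392 + (-29)² - 94*(-29))/17080 - 42857/(-19274) = (-392 + 841 + 2726)*(1/17080) - 42857*(-1/19274) = 3175*(1/17080) + 42857/19274 = 635/3416 + 42857/19274 = 79319251/32919992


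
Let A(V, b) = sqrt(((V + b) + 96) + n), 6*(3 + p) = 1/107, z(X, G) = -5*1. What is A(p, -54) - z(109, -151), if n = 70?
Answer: 5 + sqrt(44926518)/642 ≈ 15.440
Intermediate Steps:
z(X, G) = -5
p = -1925/642 (p = -3 + (1/6)/107 = -3 + (1/6)*(1/107) = -3 + 1/642 = -1925/642 ≈ -2.9984)
A(V, b) = sqrt(166 + V + b) (A(V, b) = sqrt(((V + b) + 96) + 70) = sqrt((96 + V + b) + 70) = sqrt(166 + V + b))
A(p, -54) - z(109, -151) = sqrt(166 - 1925/642 - 54) - 1*(-5) = sqrt(69979/642) + 5 = sqrt(44926518)/642 + 5 = 5 + sqrt(44926518)/642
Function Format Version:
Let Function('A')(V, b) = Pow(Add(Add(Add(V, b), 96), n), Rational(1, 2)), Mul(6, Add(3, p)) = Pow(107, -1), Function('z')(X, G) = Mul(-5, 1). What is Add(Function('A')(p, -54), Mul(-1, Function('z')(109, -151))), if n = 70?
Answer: Add(5, Mul(Rational(1, 642), Pow(44926518, Rational(1, 2)))) ≈ 15.440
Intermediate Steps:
Function('z')(X, G) = -5
p = Rational(-1925, 642) (p = Add(-3, Mul(Rational(1, 6), Pow(107, -1))) = Add(-3, Mul(Rational(1, 6), Rational(1, 107))) = Add(-3, Rational(1, 642)) = Rational(-1925, 642) ≈ -2.9984)
Function('A')(V, b) = Pow(Add(166, V, b), Rational(1, 2)) (Function('A')(V, b) = Pow(Add(Add(Add(V, b), 96), 70), Rational(1, 2)) = Pow(Add(Add(96, V, b), 70), Rational(1, 2)) = Pow(Add(166, V, b), Rational(1, 2)))
Add(Function('A')(p, -54), Mul(-1, Function('z')(109, -151))) = Add(Pow(Add(166, Rational(-1925, 642), -54), Rational(1, 2)), Mul(-1, -5)) = Add(Pow(Rational(69979, 642), Rational(1, 2)), 5) = Add(Mul(Rational(1, 642), Pow(44926518, Rational(1, 2))), 5) = Add(5, Mul(Rational(1, 642), Pow(44926518, Rational(1, 2))))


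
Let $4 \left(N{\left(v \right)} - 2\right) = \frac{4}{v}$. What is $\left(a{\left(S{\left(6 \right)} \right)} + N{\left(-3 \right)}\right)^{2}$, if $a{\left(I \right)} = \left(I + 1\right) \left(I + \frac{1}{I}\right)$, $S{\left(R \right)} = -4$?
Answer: $\frac{29929}{144} \approx 207.84$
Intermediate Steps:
$N{\left(v \right)} = 2 + \frac{1}{v}$ ($N{\left(v \right)} = 2 + \frac{4 \frac{1}{v}}{4} = 2 + \frac{1}{v}$)
$a{\left(I \right)} = \left(1 + I\right) \left(I + \frac{1}{I}\right)$
$\left(a{\left(S{\left(6 \right)} \right)} + N{\left(-3 \right)}\right)^{2} = \left(\left(1 - 4 + \frac{1}{-4} + \left(-4\right)^{2}\right) + \left(2 + \frac{1}{-3}\right)\right)^{2} = \left(\left(1 - 4 - \frac{1}{4} + 16\right) + \left(2 - \frac{1}{3}\right)\right)^{2} = \left(\frac{51}{4} + \frac{5}{3}\right)^{2} = \left(\frac{173}{12}\right)^{2} = \frac{29929}{144}$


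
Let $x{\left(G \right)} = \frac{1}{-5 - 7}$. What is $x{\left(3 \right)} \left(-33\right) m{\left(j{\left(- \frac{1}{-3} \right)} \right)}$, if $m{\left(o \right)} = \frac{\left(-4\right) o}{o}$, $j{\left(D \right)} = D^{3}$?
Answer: $-11$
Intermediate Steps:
$m{\left(o \right)} = -4$
$x{\left(G \right)} = - \frac{1}{12}$ ($x{\left(G \right)} = \frac{1}{-12} = - \frac{1}{12}$)
$x{\left(3 \right)} \left(-33\right) m{\left(j{\left(- \frac{1}{-3} \right)} \right)} = \left(- \frac{1}{12}\right) \left(-33\right) \left(-4\right) = \frac{11}{4} \left(-4\right) = -11$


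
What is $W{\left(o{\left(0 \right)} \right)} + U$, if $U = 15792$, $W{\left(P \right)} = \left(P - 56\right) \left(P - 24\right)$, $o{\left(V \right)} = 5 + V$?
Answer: $16761$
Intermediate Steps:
$W{\left(P \right)} = \left(-56 + P\right) \left(-24 + P\right)$
$W{\left(o{\left(0 \right)} \right)} + U = \left(1344 + \left(5 + 0\right)^{2} - 80 \left(5 + 0\right)\right) + 15792 = \left(1344 + 5^{2} - 400\right) + 15792 = \left(1344 + 25 - 400\right) + 15792 = 969 + 15792 = 16761$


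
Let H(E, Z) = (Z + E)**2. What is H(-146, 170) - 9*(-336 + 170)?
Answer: 2070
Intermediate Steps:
H(E, Z) = (E + Z)**2
H(-146, 170) - 9*(-336 + 170) = (-146 + 170)**2 - 9*(-336 + 170) = 24**2 - 9*(-166) = 576 + 1494 = 2070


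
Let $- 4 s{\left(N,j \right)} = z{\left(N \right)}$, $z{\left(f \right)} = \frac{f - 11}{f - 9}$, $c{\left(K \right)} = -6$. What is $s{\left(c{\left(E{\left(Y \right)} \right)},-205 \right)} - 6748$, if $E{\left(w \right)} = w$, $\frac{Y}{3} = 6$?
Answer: $- \frac{404897}{60} \approx -6748.3$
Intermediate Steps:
$Y = 18$ ($Y = 3 \cdot 6 = 18$)
$z{\left(f \right)} = \frac{-11 + f}{-9 + f}$
$s{\left(N,j \right)} = - \frac{-11 + N}{4 \left(-9 + N\right)}$ ($s{\left(N,j \right)} = - \frac{\frac{1}{-9 + N} \left(-11 + N\right)}{4} = - \frac{-11 + N}{4 \left(-9 + N\right)}$)
$s{\left(c{\left(E{\left(Y \right)} \right)},-205 \right)} - 6748 = \frac{11 - -6}{4 \left(-9 - 6\right)} - 6748 = \frac{11 + 6}{4 \left(-15\right)} - 6748 = \frac{1}{4} \left(- \frac{1}{15}\right) 17 - 6748 = - \frac{17}{60} - 6748 = - \frac{404897}{60}$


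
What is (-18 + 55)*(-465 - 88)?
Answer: -20461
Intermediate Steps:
(-18 + 55)*(-465 - 88) = 37*(-553) = -20461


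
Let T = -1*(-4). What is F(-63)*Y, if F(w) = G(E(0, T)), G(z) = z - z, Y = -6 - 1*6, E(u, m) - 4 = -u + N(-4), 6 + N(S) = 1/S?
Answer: 0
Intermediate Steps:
N(S) = -6 + 1/S
T = 4
E(u, m) = -9/4 - u (E(u, m) = 4 + (-u + (-6 + 1/(-4))) = 4 + (-u + (-6 - ¼)) = 4 + (-u - 25/4) = 4 + (-25/4 - u) = -9/4 - u)
Y = -12 (Y = -6 - 6 = -12)
G(z) = 0
F(w) = 0
F(-63)*Y = 0*(-12) = 0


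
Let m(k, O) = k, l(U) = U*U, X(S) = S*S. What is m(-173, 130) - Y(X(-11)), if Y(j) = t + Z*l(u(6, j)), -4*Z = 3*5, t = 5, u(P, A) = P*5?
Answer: 3197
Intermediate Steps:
u(P, A) = 5*P
X(S) = S**2
l(U) = U**2
Z = -15/4 (Z = -3*5/4 = -1/4*15 = -15/4 ≈ -3.7500)
Y(j) = -3370 (Y(j) = 5 - 15*(5*6)**2/4 = 5 - 15/4*30**2 = 5 - 15/4*900 = 5 - 3375 = -3370)
m(-173, 130) - Y(X(-11)) = -173 - 1*(-3370) = -173 + 3370 = 3197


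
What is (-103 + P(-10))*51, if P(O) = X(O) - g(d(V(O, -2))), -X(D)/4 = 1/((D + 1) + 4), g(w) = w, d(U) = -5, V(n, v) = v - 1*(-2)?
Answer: -24786/5 ≈ -4957.2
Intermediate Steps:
V(n, v) = 2 + v (V(n, v) = v + 2 = 2 + v)
X(D) = -4/(5 + D) (X(D) = -4/((D + 1) + 4) = -4/((1 + D) + 4) = -4/(5 + D))
P(O) = 5 - 4/(5 + O) (P(O) = -4/(5 + O) - 1*(-5) = -4/(5 + O) + 5 = 5 - 4/(5 + O))
(-103 + P(-10))*51 = (-103 + (21 + 5*(-10))/(5 - 10))*51 = (-103 + (21 - 50)/(-5))*51 = (-103 - ⅕*(-29))*51 = (-103 + 29/5)*51 = -486/5*51 = -24786/5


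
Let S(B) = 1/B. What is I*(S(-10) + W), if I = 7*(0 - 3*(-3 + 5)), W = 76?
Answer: -15939/5 ≈ -3187.8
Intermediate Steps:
I = -42 (I = 7*(0 - 3*2) = 7*(0 - 6) = 7*(-6) = -42)
I*(S(-10) + W) = -42*(1/(-10) + 76) = -42*(-⅒ + 76) = -42*759/10 = -15939/5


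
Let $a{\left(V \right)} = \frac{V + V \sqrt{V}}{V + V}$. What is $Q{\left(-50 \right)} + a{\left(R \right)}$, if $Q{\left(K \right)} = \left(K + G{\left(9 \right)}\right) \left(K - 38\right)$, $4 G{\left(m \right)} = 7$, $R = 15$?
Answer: $\frac{8493}{2} + \frac{\sqrt{15}}{2} \approx 4248.4$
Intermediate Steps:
$G{\left(m \right)} = \frac{7}{4}$ ($G{\left(m \right)} = \frac{1}{4} \cdot 7 = \frac{7}{4}$)
$a{\left(V \right)} = \frac{V + V^{\frac{3}{2}}}{2 V}$
$Q{\left(K \right)} = \left(-38 + K\right) \left(\frac{7}{4} + K\right)$ ($Q{\left(K \right)} = \left(K + \frac{7}{4}\right) \left(K - 38\right) = \left(\frac{7}{4} + K\right) \left(-38 + K\right) = \left(-38 + K\right) \left(\frac{7}{4} + K\right)$)
$Q{\left(-50 \right)} + a{\left(R \right)} = \left(- \frac{133}{2} + \left(-50\right)^{2} - - \frac{3625}{2}\right) + \left(\frac{1}{2} + \frac{\sqrt{15}}{2}\right) = \left(- \frac{133}{2} + 2500 + \frac{3625}{2}\right) + \left(\frac{1}{2} + \frac{\sqrt{15}}{2}\right) = 4246 + \left(\frac{1}{2} + \frac{\sqrt{15}}{2}\right) = \frac{8493}{2} + \frac{\sqrt{15}}{2}$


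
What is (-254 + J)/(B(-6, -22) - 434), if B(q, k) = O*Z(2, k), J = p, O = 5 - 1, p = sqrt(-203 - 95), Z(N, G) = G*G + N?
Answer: -127/755 + I*sqrt(298)/1510 ≈ -0.16821 + 0.011432*I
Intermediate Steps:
Z(N, G) = N + G**2 (Z(N, G) = G**2 + N = N + G**2)
p = I*sqrt(298) (p = sqrt(-298) = I*sqrt(298) ≈ 17.263*I)
O = 4
J = I*sqrt(298) ≈ 17.263*I
B(q, k) = 8 + 4*k**2 (B(q, k) = 4*(2 + k**2) = 8 + 4*k**2)
(-254 + J)/(B(-6, -22) - 434) = (-254 + I*sqrt(298))/((8 + 4*(-22)**2) - 434) = (-254 + I*sqrt(298))/((8 + 4*484) - 434) = (-254 + I*sqrt(298))/((8 + 1936) - 434) = (-254 + I*sqrt(298))/(1944 - 434) = (-254 + I*sqrt(298))/1510 = (-254 + I*sqrt(298))*(1/1510) = -127/755 + I*sqrt(298)/1510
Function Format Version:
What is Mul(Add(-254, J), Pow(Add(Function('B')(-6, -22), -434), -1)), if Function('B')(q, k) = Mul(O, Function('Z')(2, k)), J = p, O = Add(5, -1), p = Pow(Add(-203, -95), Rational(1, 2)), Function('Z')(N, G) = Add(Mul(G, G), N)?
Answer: Add(Rational(-127, 755), Mul(Rational(1, 1510), I, Pow(298, Rational(1, 2)))) ≈ Add(-0.16821, Mul(0.011432, I))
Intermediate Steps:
Function('Z')(N, G) = Add(N, Pow(G, 2)) (Function('Z')(N, G) = Add(Pow(G, 2), N) = Add(N, Pow(G, 2)))
p = Mul(I, Pow(298, Rational(1, 2))) (p = Pow(-298, Rational(1, 2)) = Mul(I, Pow(298, Rational(1, 2))) ≈ Mul(17.263, I))
O = 4
J = Mul(I, Pow(298, Rational(1, 2))) ≈ Mul(17.263, I)
Function('B')(q, k) = Add(8, Mul(4, Pow(k, 2))) (Function('B')(q, k) = Mul(4, Add(2, Pow(k, 2))) = Add(8, Mul(4, Pow(k, 2))))
Mul(Add(-254, J), Pow(Add(Function('B')(-6, -22), -434), -1)) = Mul(Add(-254, Mul(I, Pow(298, Rational(1, 2)))), Pow(Add(Add(8, Mul(4, Pow(-22, 2))), -434), -1)) = Mul(Add(-254, Mul(I, Pow(298, Rational(1, 2)))), Pow(Add(Add(8, Mul(4, 484)), -434), -1)) = Mul(Add(-254, Mul(I, Pow(298, Rational(1, 2)))), Pow(Add(Add(8, 1936), -434), -1)) = Mul(Add(-254, Mul(I, Pow(298, Rational(1, 2)))), Pow(Add(1944, -434), -1)) = Mul(Add(-254, Mul(I, Pow(298, Rational(1, 2)))), Pow(1510, -1)) = Mul(Add(-254, Mul(I, Pow(298, Rational(1, 2)))), Rational(1, 1510)) = Add(Rational(-127, 755), Mul(Rational(1, 1510), I, Pow(298, Rational(1, 2))))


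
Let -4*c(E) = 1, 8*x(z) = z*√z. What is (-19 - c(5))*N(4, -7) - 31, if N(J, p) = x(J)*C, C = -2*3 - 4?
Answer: 313/2 ≈ 156.50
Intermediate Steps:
x(z) = z^(3/2)/8 (x(z) = (z*√z)/8 = z^(3/2)/8)
c(E) = -¼ (c(E) = -¼*1 = -¼)
C = -10 (C = -6 - 4 = -10)
N(J, p) = -5*J^(3/2)/4 (N(J, p) = (J^(3/2)/8)*(-10) = -5*J^(3/2)/4)
(-19 - c(5))*N(4, -7) - 31 = (-19 - 1*(-¼))*(-5*4^(3/2)/4) - 31 = (-19 + ¼)*(-5/4*8) - 31 = -75/4*(-10) - 31 = 375/2 - 31 = 313/2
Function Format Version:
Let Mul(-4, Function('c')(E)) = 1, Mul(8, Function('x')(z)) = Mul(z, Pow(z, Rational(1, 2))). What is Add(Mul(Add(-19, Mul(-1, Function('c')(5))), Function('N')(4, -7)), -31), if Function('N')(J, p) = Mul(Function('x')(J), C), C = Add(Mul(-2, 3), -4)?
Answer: Rational(313, 2) ≈ 156.50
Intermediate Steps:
Function('x')(z) = Mul(Rational(1, 8), Pow(z, Rational(3, 2))) (Function('x')(z) = Mul(Rational(1, 8), Mul(z, Pow(z, Rational(1, 2)))) = Mul(Rational(1, 8), Pow(z, Rational(3, 2))))
Function('c')(E) = Rational(-1, 4) (Function('c')(E) = Mul(Rational(-1, 4), 1) = Rational(-1, 4))
C = -10 (C = Add(-6, -4) = -10)
Function('N')(J, p) = Mul(Rational(-5, 4), Pow(J, Rational(3, 2))) (Function('N')(J, p) = Mul(Mul(Rational(1, 8), Pow(J, Rational(3, 2))), -10) = Mul(Rational(-5, 4), Pow(J, Rational(3, 2))))
Add(Mul(Add(-19, Mul(-1, Function('c')(5))), Function('N')(4, -7)), -31) = Add(Mul(Add(-19, Mul(-1, Rational(-1, 4))), Mul(Rational(-5, 4), Pow(4, Rational(3, 2)))), -31) = Add(Mul(Add(-19, Rational(1, 4)), Mul(Rational(-5, 4), 8)), -31) = Add(Mul(Rational(-75, 4), -10), -31) = Add(Rational(375, 2), -31) = Rational(313, 2)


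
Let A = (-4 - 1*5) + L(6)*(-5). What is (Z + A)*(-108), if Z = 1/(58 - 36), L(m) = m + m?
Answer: 81918/11 ≈ 7447.1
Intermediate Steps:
L(m) = 2*m
Z = 1/22 ≈ 0.045455
A = -69 (A = (-4 - 1*5) + (2*6)*(-5) = (-4 - 5) + 12*(-5) = -9 - 60 = -69)
(Z + A)*(-108) = (1/22 - 69)*(-108) = -1517/22*(-108) = 81918/11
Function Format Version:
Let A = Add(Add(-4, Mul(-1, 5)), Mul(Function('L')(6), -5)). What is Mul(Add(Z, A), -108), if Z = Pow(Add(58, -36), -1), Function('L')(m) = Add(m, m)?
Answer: Rational(81918, 11) ≈ 7447.1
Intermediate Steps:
Function('L')(m) = Mul(2, m)
Z = Rational(1, 22) (Z = Pow(22, -1) = Rational(1, 22) ≈ 0.045455)
A = -69 (A = Add(Add(-4, Mul(-1, 5)), Mul(Mul(2, 6), -5)) = Add(Add(-4, -5), Mul(12, -5)) = Add(-9, -60) = -69)
Mul(Add(Z, A), -108) = Mul(Add(Rational(1, 22), -69), -108) = Mul(Rational(-1517, 22), -108) = Rational(81918, 11)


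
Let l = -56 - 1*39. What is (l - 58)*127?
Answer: -19431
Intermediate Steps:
l = -95 (l = -56 - 39 = -95)
(l - 58)*127 = (-95 - 58)*127 = -153*127 = -19431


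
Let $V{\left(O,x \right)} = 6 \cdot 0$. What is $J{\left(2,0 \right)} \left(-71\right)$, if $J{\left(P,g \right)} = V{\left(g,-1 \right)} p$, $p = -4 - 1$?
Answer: $0$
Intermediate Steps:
$V{\left(O,x \right)} = 0$
$p = -5$
$J{\left(P,g \right)} = 0$ ($J{\left(P,g \right)} = 0 \left(-5\right) = 0$)
$J{\left(2,0 \right)} \left(-71\right) = 0 \left(-71\right) = 0$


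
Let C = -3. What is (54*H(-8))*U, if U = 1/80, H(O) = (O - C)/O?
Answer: 27/64 ≈ 0.42188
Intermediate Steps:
H(O) = (3 + O)/O (H(O) = (O - 1*(-3))/O = (O + 3)/O = (3 + O)/O)
U = 1/80 ≈ 0.012500
(54*H(-8))*U = (54*((3 - 8)/(-8)))*(1/80) = (54*(-⅛*(-5)))*(1/80) = (54*(5/8))*(1/80) = (135/4)*(1/80) = 27/64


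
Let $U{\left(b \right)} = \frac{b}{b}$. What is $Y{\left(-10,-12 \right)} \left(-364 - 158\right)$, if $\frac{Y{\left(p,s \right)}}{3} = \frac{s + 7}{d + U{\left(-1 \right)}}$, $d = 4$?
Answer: $1566$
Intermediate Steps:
$U{\left(b \right)} = 1$
$Y{\left(p,s \right)} = \frac{21}{5} + \frac{3 s}{5}$ ($Y{\left(p,s \right)} = 3 \frac{s + 7}{4 + 1} = 3 \frac{7 + s}{5} = 3 \left(7 + s\right) \frac{1}{5} = 3 \left(\frac{7}{5} + \frac{s}{5}\right) = \frac{21}{5} + \frac{3 s}{5}$)
$Y{\left(-10,-12 \right)} \left(-364 - 158\right) = \left(\frac{21}{5} + \frac{3}{5} \left(-12\right)\right) \left(-364 - 158\right) = \left(\frac{21}{5} - \frac{36}{5}\right) \left(-522\right) = \left(-3\right) \left(-522\right) = 1566$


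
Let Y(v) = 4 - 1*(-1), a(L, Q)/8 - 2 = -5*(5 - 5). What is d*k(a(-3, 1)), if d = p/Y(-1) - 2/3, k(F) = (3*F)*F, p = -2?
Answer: -4096/5 ≈ -819.20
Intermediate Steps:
a(L, Q) = 16 (a(L, Q) = 16 + 8*(-5*(5 - 5)) = 16 + 8*(-5*0) = 16 + 8*0 = 16 + 0 = 16)
Y(v) = 5 (Y(v) = 4 + 1 = 5)
k(F) = 3*F**2
d = -16/15 (d = -2/5 - 2/3 = -16/15 ≈ -1.0667)
d*k(a(-3, 1)) = -16*16**2/5 = -16*256/5 = -16/15*768 = -4096/5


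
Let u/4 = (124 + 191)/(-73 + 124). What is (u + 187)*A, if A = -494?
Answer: -1777906/17 ≈ -1.0458e+5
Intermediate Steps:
u = 420/17 (u = 4*((124 + 191)/(-73 + 124)) = 4*(315/51) = 4*(315*(1/51)) = 4*(105/17) = 420/17 ≈ 24.706)
(u + 187)*A = (420/17 + 187)*(-494) = (3599/17)*(-494) = -1777906/17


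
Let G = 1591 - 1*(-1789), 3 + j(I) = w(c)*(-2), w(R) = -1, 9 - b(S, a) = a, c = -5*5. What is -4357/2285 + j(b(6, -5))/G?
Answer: -2945789/1544660 ≈ -1.9071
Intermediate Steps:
c = -25
b(S, a) = 9 - a
j(I) = -1 (j(I) = -3 - 1*(-2) = -3 + 2 = -1)
G = 3380 (G = 1591 + 1789 = 3380)
-4357/2285 + j(b(6, -5))/G = -4357/2285 - 1/3380 = -2945789/1544660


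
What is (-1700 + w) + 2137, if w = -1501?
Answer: -1064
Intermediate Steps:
(-1700 + w) + 2137 = (-1700 - 1501) + 2137 = -3201 + 2137 = -1064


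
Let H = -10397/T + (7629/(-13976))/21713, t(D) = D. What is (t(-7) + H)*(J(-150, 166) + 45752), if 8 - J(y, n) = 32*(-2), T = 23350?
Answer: -151093021133731104/442863233425 ≈ -3.4117e+5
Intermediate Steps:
J(y, n) = 72 (J(y, n) = 8 - 32*(-2) = 8 - 1*(-64) = 8 + 64 = 72)
H = -1577630494843/3542905867400 (H = -10397/23350 + (7629/(-13976))/21713 = -10397*1/23350 + (7629*(-1/13976))*(1/21713) = -10397/23350 - 7629/13976*1/21713 = -10397/23350 - 7629/303460888 = -1577630494843/3542905867400 ≈ -0.44529)
(t(-7) + H)*(J(-150, 166) + 45752) = (-7 - 1577630494843/3542905867400)*(72 + 45752) = -26377971566643/3542905867400*45824 = -151093021133731104/442863233425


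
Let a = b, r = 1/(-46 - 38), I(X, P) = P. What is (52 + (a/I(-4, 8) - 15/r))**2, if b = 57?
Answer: 111365809/64 ≈ 1.7401e+6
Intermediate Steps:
r = -1/84 (r = 1/(-84) = -1/84 ≈ -0.011905)
a = 57
(52 + (a/I(-4, 8) - 15/r))**2 = (52 + (57/8 - 15/(-1/84)))**2 = (52 + (57*(1/8) - 15*(-84)))**2 = (52 + (57/8 + 1260))**2 = (52 + 10137/8)**2 = (10553/8)**2 = 111365809/64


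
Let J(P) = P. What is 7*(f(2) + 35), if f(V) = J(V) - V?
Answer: 245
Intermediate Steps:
f(V) = 0 (f(V) = V - V = 0)
7*(f(2) + 35) = 7*(0 + 35) = 7*35 = 245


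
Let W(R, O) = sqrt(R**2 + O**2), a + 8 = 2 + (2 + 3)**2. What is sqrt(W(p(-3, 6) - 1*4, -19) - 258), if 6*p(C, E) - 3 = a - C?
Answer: sqrt(-9288 + 6*sqrt(12997))/6 ≈ 15.46*I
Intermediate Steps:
a = 19 (a = -8 + (2 + (2 + 3)**2) = -8 + (2 + 5**2) = -8 + (2 + 25) = -8 + 27 = 19)
p(C, E) = 11/3 - C/6 (p(C, E) = 1/2 + (19 - C)/6 = 1/2 + (19/6 - C/6) = 11/3 - C/6)
W(R, O) = sqrt(O**2 + R**2)
sqrt(W(p(-3, 6) - 1*4, -19) - 258) = sqrt(sqrt((-19)**2 + ((11/3 - 1/6*(-3)) - 1*4)**2) - 258) = sqrt(sqrt(361 + ((11/3 + 1/2) - 4)**2) - 258) = sqrt(sqrt(361 + (25/6 - 4)**2) - 258) = sqrt(sqrt(361 + (1/6)**2) - 258) = sqrt(sqrt(361 + 1/36) - 258) = sqrt(sqrt(12997/36) - 258) = sqrt(sqrt(12997)/6 - 258) = sqrt(-258 + sqrt(12997)/6)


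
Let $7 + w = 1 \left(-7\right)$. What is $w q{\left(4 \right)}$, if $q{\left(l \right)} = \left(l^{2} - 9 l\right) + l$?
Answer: $224$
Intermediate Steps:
$w = -14$ ($w = -7 + 1 \left(-7\right) = -7 - 7 = -14$)
$q{\left(l \right)} = l^{2} - 8 l$
$w q{\left(4 \right)} = - 14 \cdot 4 \left(-8 + 4\right) = - 14 \cdot 4 \left(-4\right) = \left(-14\right) \left(-16\right) = 224$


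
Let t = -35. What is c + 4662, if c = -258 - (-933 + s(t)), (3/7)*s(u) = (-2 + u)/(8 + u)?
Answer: 432038/81 ≈ 5333.8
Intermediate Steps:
s(u) = 7*(-2 + u)/(3*(8 + u)) (s(u) = 7*((-2 + u)/(8 + u))/3 = 7*(-2 + u)/(3*(8 + u)))
c = 54416/81 (c = -258 - (-933 + 7*(-2 - 35)/(3*(8 - 35))) = -258 - (-933 + (7/3)*(-37)/(-27)) = -258 - (-933 + (7/3)*(-1/27)*(-37)) = -258 - (-933 + 259/81) = -258 - 1*(-75314/81) = -258 + 75314/81 = 54416/81 ≈ 671.80)
c + 4662 = 54416/81 + 4662 = 432038/81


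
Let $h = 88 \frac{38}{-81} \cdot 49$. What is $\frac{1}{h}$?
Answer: $- \frac{81}{163856} \approx -0.00049434$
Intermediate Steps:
$h = - \frac{163856}{81}$ ($h = 88 \cdot 38 \left(- \frac{1}{81}\right) 49 = 88 \left(- \frac{38}{81}\right) 49 = \left(- \frac{3344}{81}\right) 49 = - \frac{163856}{81} \approx -2022.9$)
$\frac{1}{h} = \frac{1}{- \frac{163856}{81}} = - \frac{81}{163856}$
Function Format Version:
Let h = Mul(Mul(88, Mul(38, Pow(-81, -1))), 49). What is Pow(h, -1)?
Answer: Rational(-81, 163856) ≈ -0.00049434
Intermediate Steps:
h = Rational(-163856, 81) (h = Mul(Mul(88, Mul(38, Rational(-1, 81))), 49) = Mul(Mul(88, Rational(-38, 81)), 49) = Mul(Rational(-3344, 81), 49) = Rational(-163856, 81) ≈ -2022.9)
Pow(h, -1) = Pow(Rational(-163856, 81), -1) = Rational(-81, 163856)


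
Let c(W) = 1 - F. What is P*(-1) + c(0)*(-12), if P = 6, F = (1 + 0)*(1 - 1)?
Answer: -18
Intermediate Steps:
F = 0 (F = 1*0 = 0)
c(W) = 1 (c(W) = 1 - 1*0 = 1 + 0 = 1)
P*(-1) + c(0)*(-12) = 6*(-1) + 1*(-12) = -6 - 12 = -18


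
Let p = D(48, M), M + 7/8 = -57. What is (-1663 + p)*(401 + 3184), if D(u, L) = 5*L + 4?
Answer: -55879395/8 ≈ -6.9849e+6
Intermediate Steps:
M = -463/8 (M = -7/8 - 57 = -463/8 ≈ -57.875)
D(u, L) = 4 + 5*L
p = -2283/8 (p = 4 + 5*(-463/8) = 4 - 2315/8 = -2283/8 ≈ -285.38)
(-1663 + p)*(401 + 3184) = (-1663 - 2283/8)*(401 + 3184) = -15587/8*3585 = -55879395/8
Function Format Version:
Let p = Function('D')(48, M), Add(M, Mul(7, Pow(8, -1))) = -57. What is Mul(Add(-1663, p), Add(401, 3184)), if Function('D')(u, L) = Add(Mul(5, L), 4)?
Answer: Rational(-55879395, 8) ≈ -6.9849e+6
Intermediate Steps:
M = Rational(-463, 8) (M = Add(Rational(-7, 8), -57) = Rational(-463, 8) ≈ -57.875)
Function('D')(u, L) = Add(4, Mul(5, L))
p = Rational(-2283, 8) (p = Add(4, Mul(5, Rational(-463, 8))) = Add(4, Rational(-2315, 8)) = Rational(-2283, 8) ≈ -285.38)
Mul(Add(-1663, p), Add(401, 3184)) = Mul(Add(-1663, Rational(-2283, 8)), Add(401, 3184)) = Mul(Rational(-15587, 8), 3585) = Rational(-55879395, 8)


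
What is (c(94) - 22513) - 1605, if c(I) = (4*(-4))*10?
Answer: -24278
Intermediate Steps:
c(I) = -160 (c(I) = -16*10 = -160)
(c(94) - 22513) - 1605 = (-160 - 22513) - 1605 = -22673 - 1605 = -24278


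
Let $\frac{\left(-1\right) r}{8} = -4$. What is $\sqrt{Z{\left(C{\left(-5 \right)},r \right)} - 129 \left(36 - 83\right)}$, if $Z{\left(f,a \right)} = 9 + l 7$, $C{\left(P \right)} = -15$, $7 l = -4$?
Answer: $2 \sqrt{1517} \approx 77.897$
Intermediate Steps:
$l = - \frac{4}{7}$ ($l = \frac{1}{7} \left(-4\right) = - \frac{4}{7} \approx -0.57143$)
$r = 32$ ($r = \left(-8\right) \left(-4\right) = 32$)
$Z{\left(f,a \right)} = 5$ ($Z{\left(f,a \right)} = 9 - 4 = 5$)
$\sqrt{Z{\left(C{\left(-5 \right)},r \right)} - 129 \left(36 - 83\right)} = \sqrt{5 - 129 \left(36 - 83\right)} = \sqrt{5 - -6063} = \sqrt{5 + 6063} = \sqrt{6068} = 2 \sqrt{1517}$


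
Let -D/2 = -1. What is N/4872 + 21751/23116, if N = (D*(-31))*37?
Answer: 3308923/7038822 ≈ 0.47010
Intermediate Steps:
D = 2 (D = -2*(-1) = 2)
N = -2294 (N = (2*(-31))*37 = -62*37 = -2294)
N/4872 + 21751/23116 = -2294/4872 + 21751/23116 = -2294*1/4872 + 21751*(1/23116) = -1147/2436 + 21751/23116 = 3308923/7038822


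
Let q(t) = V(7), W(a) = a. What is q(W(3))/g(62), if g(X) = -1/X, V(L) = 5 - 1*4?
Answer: -62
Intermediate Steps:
V(L) = 1 (V(L) = 5 - 4 = 1)
q(t) = 1
q(W(3))/g(62) = 1/(-1/62) = 1*(-62) = -62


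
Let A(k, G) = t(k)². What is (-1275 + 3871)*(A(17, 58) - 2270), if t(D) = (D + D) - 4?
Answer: -3556520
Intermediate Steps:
t(D) = -4 + 2*D (t(D) = 2*D - 4 = -4 + 2*D)
A(k, G) = (-4 + 2*k)²
(-1275 + 3871)*(A(17, 58) - 2270) = (-1275 + 3871)*(4*(-2 + 17)² - 2270) = 2596*(4*15² - 2270) = 2596*(4*225 - 2270) = 2596*(900 - 2270) = 2596*(-1370) = -3556520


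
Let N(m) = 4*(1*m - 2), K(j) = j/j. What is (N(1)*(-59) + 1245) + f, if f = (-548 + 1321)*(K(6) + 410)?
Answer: 319184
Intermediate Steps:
K(j) = 1
N(m) = -8 + 4*m (N(m) = 4*(m - 2) = 4*(-2 + m) = -8 + 4*m)
f = 317703 (f = (-548 + 1321)*(1 + 410) = 773*411 = 317703)
(N(1)*(-59) + 1245) + f = ((-8 + 4*1)*(-59) + 1245) + 317703 = ((-8 + 4)*(-59) + 1245) + 317703 = (-4*(-59) + 1245) + 317703 = (236 + 1245) + 317703 = 1481 + 317703 = 319184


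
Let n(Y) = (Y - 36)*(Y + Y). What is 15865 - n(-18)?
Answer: 13921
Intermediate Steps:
n(Y) = 2*Y*(-36 + Y) (n(Y) = (-36 + Y)*(2*Y) = 2*Y*(-36 + Y))
15865 - n(-18) = 15865 - 2*(-18)*(-36 - 18) = 15865 - 2*(-18)*(-54) = 15865 - 1*1944 = 15865 - 1944 = 13921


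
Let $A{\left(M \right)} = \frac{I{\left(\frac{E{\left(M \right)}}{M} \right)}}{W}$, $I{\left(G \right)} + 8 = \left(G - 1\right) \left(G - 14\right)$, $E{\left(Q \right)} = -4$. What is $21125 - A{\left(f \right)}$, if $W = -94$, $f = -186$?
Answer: $\frac{8587400429}{406503} \approx 21125.0$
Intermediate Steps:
$I{\left(G \right)} = -8 + \left(-1 + G\right) \left(-14 + G\right)$ ($I{\left(G \right)} = -8 + \left(G - 1\right) \left(G - 14\right) = -8 + \left(-1 + G\right) \left(-14 + G\right)$)
$A{\left(M \right)} = - \frac{3}{47} - \frac{30}{47 M} - \frac{8}{47 M^{2}}$ ($A{\left(M \right)} = \frac{6 + \left(- \frac{4}{M}\right)^{2} - 15 \left(- \frac{4}{M}\right)}{-94} = \left(6 + \frac{16}{M^{2}} + \frac{60}{M}\right) \left(- \frac{1}{94}\right) = - \frac{3}{47} - \frac{30}{47 M} - \frac{8}{47 M^{2}}$)
$21125 - A{\left(f \right)} = 21125 - \frac{-8 - -5580 - 3 \left(-186\right)^{2}}{47 \cdot 34596} = 21125 - \frac{1}{47} \cdot \frac{1}{34596} \left(-8 + 5580 - 103788\right) = 21125 - \frac{1}{47} \cdot \frac{1}{34596} \left(-98216\right) = 21125 - - \frac{24554}{406503} = 21125 + \frac{24554}{406503} = \frac{8587400429}{406503}$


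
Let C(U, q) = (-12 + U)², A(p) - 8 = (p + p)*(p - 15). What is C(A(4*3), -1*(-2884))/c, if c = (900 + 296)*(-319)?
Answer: -1444/95381 ≈ -0.015139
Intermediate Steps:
A(p) = 8 + 2*p*(-15 + p) (A(p) = 8 + (p + p)*(p - 15) = 8 + (2*p)*(-15 + p) = 8 + 2*p*(-15 + p))
c = -381524 (c = 1196*(-319) = -381524)
C(A(4*3), -1*(-2884))/c = (-12 + (8 - 120*3 + 2*(4*3)²))²/(-381524) = (-12 + (8 - 30*12 + 2*12²))²*(-1/381524) = (-12 + (8 - 360 + 2*144))²*(-1/381524) = (-12 + (8 - 360 + 288))²*(-1/381524) = (-12 - 64)²*(-1/381524) = (-76)²*(-1/381524) = 5776*(-1/381524) = -1444/95381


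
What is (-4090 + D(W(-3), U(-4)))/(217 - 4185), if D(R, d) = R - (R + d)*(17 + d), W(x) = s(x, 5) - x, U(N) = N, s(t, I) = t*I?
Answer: 1947/1984 ≈ 0.98135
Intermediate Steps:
s(t, I) = I*t
W(x) = 4*x (W(x) = 5*x - x = 4*x)
D(R, d) = R - (17 + d)*(R + d)
(-4090 + D(W(-3), U(-4)))/(217 - 4185) = (-4090 + (-1*(-4)² - 17*(-4) - 64*(-3) - 1*4*(-3)*(-4)))/(217 - 4185) = (-4090 + (-1*16 + 68 - 16*(-12) - 1*(-12)*(-4)))/(-3968) = (-4090 + (-16 + 68 + 192 - 48))*(-1/3968) = (-4090 + 196)*(-1/3968) = -3894*(-1/3968) = 1947/1984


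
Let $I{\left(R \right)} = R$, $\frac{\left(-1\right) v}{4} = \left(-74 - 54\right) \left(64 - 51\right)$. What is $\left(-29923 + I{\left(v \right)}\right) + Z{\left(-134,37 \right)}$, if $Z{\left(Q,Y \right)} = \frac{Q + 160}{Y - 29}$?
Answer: $- \frac{93055}{4} \approx -23264.0$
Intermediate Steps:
$v = 6656$ ($v = - 4 \left(-74 - 54\right) \left(64 - 51\right) = - 4 \left(\left(-128\right) 13\right) = \left(-4\right) \left(-1664\right) = 6656$)
$Z{\left(Q,Y \right)} = \frac{160 + Q}{-29 + Y}$
$\left(-29923 + I{\left(v \right)}\right) + Z{\left(-134,37 \right)} = \left(-29923 + 6656\right) + \frac{160 - 134}{-29 + 37} = -23267 + \frac{1}{8} \cdot 26 = -23267 + \frac{13}{4} = - \frac{93055}{4}$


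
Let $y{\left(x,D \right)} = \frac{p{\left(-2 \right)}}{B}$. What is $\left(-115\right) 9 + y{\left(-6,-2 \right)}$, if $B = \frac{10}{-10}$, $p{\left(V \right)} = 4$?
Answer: $-1039$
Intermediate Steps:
$B = -1$ ($B = 10 \left(- \frac{1}{10}\right) = -1$)
$y{\left(x,D \right)} = -4$ ($y{\left(x,D \right)} = \frac{4}{-1} = 4 \left(-1\right) = -4$)
$\left(-115\right) 9 + y{\left(-6,-2 \right)} = \left(-115\right) 9 - 4 = -1035 - 4 = -1039$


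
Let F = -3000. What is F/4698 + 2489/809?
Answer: 1544387/633447 ≈ 2.4381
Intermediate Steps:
F/4698 + 2489/809 = -3000/4698 + 2489/809 = -3000*1/4698 + 2489*(1/809) = -500/783 + 2489/809 = 1544387/633447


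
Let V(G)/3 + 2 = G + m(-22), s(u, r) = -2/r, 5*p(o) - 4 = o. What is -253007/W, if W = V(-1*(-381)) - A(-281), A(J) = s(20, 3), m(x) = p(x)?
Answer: -3795105/16903 ≈ -224.52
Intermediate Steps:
p(o) = ⅘ + o/5
m(x) = ⅘ + x/5
A(J) = -⅔ (A(J) = -2/3 = -2*⅓ = -⅔)
V(G) = -84/5 + 3*G (V(G) = -6 + 3*(G + (⅘ + (⅕)*(-22))) = -6 + 3*(G + (⅘ - 22/5)) = -6 + 3*(G - 18/5) = -6 + 3*(-18/5 + G) = -6 + (-54/5 + 3*G) = -84/5 + 3*G)
W = 16903/15 (W = (-84/5 + 3*(-1*(-381))) - 1*(-⅔) = (-84/5 + 3*381) + ⅔ = (-84/5 + 1143) + ⅔ = 5631/5 + ⅔ = 16903/15 ≈ 1126.9)
-253007/W = -253007/16903/15 = -253007*15/16903 = -3795105/16903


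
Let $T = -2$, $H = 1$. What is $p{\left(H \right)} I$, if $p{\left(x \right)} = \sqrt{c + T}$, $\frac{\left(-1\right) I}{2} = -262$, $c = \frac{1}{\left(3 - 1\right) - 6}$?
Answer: $786 i \approx 786.0 i$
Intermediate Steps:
$c = - \frac{1}{4}$ ($c = \frac{1}{\left(3 - 1\right) - 6} = \frac{1}{2 - 6} = \frac{1}{-4} = - \frac{1}{4} \approx -0.25$)
$I = 524$ ($I = \left(-2\right) \left(-262\right) = 524$)
$p{\left(x \right)} = \frac{3 i}{2}$ ($p{\left(x \right)} = \sqrt{- \frac{1}{4} - 2} = \sqrt{- \frac{9}{4}} = \frac{3 i}{2}$)
$p{\left(H \right)} I = \frac{3 i}{2} \cdot 524 = 786 i$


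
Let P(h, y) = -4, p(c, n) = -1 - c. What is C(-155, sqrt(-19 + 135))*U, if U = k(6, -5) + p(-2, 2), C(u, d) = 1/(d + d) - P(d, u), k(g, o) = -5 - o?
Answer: 4 + sqrt(29)/116 ≈ 4.0464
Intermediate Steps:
C(u, d) = 4 + 1/(2*d) (C(u, d) = 1/(d + d) - 1*(-4) = 1/(2*d) + 4 = 4 + 1/(2*d))
U = 1 (U = (-5 - 1*(-5)) + (-1 - 1*(-2)) = (-5 + 5) + (-1 + 2) = 0 + 1 = 1)
C(-155, sqrt(-19 + 135))*U = (4 + 1/(2*(sqrt(-19 + 135))))*1 = (4 + 1/(2*(sqrt(116))))*1 = (4 + 1/(2*((2*sqrt(29)))))*1 = (4 + (sqrt(29)/58)/2)*1 = (4 + sqrt(29)/116)*1 = 4 + sqrt(29)/116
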